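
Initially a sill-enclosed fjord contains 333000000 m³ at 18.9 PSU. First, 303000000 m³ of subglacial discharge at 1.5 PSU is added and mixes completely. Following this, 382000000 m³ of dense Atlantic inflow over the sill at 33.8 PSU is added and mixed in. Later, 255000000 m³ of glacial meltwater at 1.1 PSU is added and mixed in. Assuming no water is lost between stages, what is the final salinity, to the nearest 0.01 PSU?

15.66 PSU

By conservation of dissolved salt,
Initial salt = 333,000,000×18.9 = 6,293,700,000
After stage 1: salt = 6,293,700,000 + 303,000,000×1.5 = 6,748,200,000; volume = 636,000,000 m³; S = 10.61 PSU
After stage 2: salt = 6,748,200,000 + 382,000,000×33.8 = 19,659,800,000; volume = 1,018,000,000 m³; S = 19.312 PSU
After stage 3: salt = 19,659,800,000 + 255,000,000×1.1 = 19,940,300,000; volume = 1,273,000,000 m³
S = 19,940,300,000 / 1,273,000,000 = 15.664 PSU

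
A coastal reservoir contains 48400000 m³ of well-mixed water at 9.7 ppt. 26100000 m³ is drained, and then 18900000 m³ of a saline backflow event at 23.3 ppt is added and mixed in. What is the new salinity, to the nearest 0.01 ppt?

Remaining after removal: 22,300,000 m³ at 9.7 ppt (salt = 216,310,000)
After addition: salt = 216,310,000 + 18,900,000×23.3 = 656,680,000; volume = 41,200,000 m³
S = 656,680,000 / 41,200,000 = 15.9388 ppt

15.94 ppt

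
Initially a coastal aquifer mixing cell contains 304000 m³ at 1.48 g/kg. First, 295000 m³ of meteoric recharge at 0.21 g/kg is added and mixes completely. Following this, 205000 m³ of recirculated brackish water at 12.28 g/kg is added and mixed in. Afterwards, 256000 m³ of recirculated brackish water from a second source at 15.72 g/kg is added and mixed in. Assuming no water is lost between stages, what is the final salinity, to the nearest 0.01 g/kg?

6.65 g/kg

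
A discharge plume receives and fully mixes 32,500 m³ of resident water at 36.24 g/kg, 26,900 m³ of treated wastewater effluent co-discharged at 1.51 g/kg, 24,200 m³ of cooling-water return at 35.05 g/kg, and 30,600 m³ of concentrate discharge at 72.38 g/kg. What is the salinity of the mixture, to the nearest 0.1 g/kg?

Total salt / total volume:
salt = 32,500×36.24 + 26,900×1.51 + 24,200×35.05 + 30,600×72.38 = 1,177,800 + 40,619 + 848,210 + 2,214,828 = 4,281,457
volume = 32,500 + 26,900 + 24,200 + 30,600 = 114,200 m³
S = 4,281,457 / 114,200 = 37.491 g/kg

37.5 g/kg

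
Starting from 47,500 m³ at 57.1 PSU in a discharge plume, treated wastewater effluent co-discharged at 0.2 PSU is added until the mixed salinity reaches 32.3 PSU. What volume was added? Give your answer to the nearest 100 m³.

Salt balance: 47,500×57.1 + V×0.2 = (47,500+V)×32.3
2,712,250 + 0.2V = 1,534,250 + 32.3V
1,178,000 = 32.1V
V = 36,697.82 m³

36700 m³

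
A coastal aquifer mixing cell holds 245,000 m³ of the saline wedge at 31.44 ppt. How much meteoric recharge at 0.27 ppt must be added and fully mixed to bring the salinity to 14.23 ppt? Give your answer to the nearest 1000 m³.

Salt balance: 245,000×31.44 + V×0.27 = (245,000+V)×14.23
7,702,800 + 0.27V = 3,486,350 + 14.23V
4,216,450 = 13.96V
V = 302,037.97 m³

302000 m³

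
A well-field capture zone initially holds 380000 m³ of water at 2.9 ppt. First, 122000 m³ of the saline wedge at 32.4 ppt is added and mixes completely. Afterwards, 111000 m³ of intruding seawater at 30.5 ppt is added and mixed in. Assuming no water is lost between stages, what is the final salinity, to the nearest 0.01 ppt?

13.77 ppt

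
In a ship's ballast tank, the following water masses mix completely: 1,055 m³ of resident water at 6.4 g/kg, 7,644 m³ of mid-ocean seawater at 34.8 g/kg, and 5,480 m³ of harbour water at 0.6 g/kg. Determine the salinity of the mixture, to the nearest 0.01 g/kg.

19.47 g/kg

Mass of salt is conserved:
salt = 1,055×6.4 + 7,644×34.8 + 5,480×0.6 = 6,752 + 266,011.2 + 3,288 = 276,051.2
volume = 1,055 + 7,644 + 5,480 = 14,179 m³
S = 276,051.2 / 14,179 = 19.469 g/kg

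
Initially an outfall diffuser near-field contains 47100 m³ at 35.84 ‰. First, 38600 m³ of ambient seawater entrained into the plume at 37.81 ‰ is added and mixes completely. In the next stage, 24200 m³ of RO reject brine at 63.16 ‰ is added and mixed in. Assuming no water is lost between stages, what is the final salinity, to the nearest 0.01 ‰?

By conservation of dissolved salt,
Initial salt = 47,100×35.84 = 1,688,064
After stage 1: salt = 1,688,064 + 38,600×37.81 = 3,147,530; volume = 85,700 m³; S = 36.727 ‰
After stage 2: salt = 3,147,530 + 24,200×63.16 = 4,676,002; volume = 109,900 m³
S = 4,676,002 / 109,900 = 42.5478 ‰

42.55 ‰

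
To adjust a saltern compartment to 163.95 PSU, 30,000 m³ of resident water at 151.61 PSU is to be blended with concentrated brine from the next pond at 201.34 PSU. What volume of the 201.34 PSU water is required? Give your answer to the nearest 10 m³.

Salt balance: 30,000×151.61 + V×201.34 = (30,000+V)×163.95
4,548,300 + 201.34V = 4,918,500 + 163.95V
370,200 = 37.39V
V = 9,901.04 m³

9900 m³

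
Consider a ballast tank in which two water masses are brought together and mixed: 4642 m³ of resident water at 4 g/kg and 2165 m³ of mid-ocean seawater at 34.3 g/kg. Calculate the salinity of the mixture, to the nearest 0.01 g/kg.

13.64 g/kg

Conserving salt mass:
salt = 4,642×4 + 2,165×34.3 = 18,568 + 74,259.5 = 92,827.5
volume = 4,642 + 2,165 = 6,807 m³
S = 92,827.5 / 6,807 = 13.6371 g/kg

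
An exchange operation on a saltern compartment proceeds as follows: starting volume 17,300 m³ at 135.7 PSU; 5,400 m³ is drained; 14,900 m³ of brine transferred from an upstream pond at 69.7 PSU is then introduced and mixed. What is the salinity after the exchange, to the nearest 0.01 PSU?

Remaining after removal: 11,900 m³ at 135.7 PSU (salt = 1,614,830)
After addition: salt = 1,614,830 + 14,900×69.7 = 2,653,360; volume = 26,800 m³
S = 2,653,360 / 26,800 = 99.006 PSU

99.01 PSU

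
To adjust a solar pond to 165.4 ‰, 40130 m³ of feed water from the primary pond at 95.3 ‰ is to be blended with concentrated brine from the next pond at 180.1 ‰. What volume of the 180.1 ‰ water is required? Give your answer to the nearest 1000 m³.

Salt balance: 40,130×95.3 + V×180.1 = (40,130+V)×165.4
3,824,389 + 180.1V = 6,637,502 + 165.4V
2,813,113 = 14.7V
V = 191,368.23 m³

191000 m³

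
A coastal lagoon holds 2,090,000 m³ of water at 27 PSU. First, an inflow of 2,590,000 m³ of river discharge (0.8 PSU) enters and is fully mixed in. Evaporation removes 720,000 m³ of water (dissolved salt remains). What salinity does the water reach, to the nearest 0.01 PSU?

After mixing: salt = 2,090,000×27 + 2,590,000×0.8 = 58,502,000; volume = 4,680,000 m³
After evaporation: salt unchanged = 58,502,000; volume = 4,680,000 − 720,000 = 3,960,000 m³
S = 58,502,000 / 3,960,000 = 14.7732 PSU

14.77 PSU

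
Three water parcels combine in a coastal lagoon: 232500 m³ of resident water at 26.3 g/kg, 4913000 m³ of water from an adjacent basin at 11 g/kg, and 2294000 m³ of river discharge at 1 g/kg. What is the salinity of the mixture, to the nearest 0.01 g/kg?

8.39 g/kg

Total salt / total volume:
salt = 232,500×26.3 + 4,913,000×11 + 2,294,000×1 = 6,114,750 + 54,043,000 + 2,294,000 = 62,451,750
volume = 232,500 + 4,913,000 + 2,294,000 = 7,439,500 m³
S = 62,451,750 / 7,439,500 = 8.3946 g/kg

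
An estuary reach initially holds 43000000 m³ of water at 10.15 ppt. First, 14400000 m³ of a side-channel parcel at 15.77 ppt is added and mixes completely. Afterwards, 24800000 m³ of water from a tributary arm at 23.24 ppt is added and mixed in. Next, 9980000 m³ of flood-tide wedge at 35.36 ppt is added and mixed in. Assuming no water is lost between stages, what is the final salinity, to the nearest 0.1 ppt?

17.3 ppt

Conserving salt mass:
Initial salt = 43,000,000×10.15 = 436,450,000
After stage 1: salt = 436,450,000 + 14,400,000×15.77 = 663,538,000; volume = 57,400,000 m³; S = 11.56 ppt
After stage 2: salt = 663,538,000 + 24,800,000×23.24 = 1,239,890,000; volume = 82,200,000 m³; S = 15.084 ppt
After stage 3: salt = 1,239,890,000 + 9,980,000×35.36 = 1,592,782,800; volume = 92,180,000 m³
S = 1,592,782,800 / 92,180,000 = 17.279 ppt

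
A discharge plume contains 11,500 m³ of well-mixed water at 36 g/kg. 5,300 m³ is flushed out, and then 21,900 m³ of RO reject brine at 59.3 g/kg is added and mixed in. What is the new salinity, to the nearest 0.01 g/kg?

54.16 g/kg

Remaining after removal: 6,200 m³ at 36 g/kg (salt = 223,200)
After addition: salt = 223,200 + 21,900×59.3 = 1,521,870; volume = 28,100 m³
S = 1,521,870 / 28,100 = 54.1591 g/kg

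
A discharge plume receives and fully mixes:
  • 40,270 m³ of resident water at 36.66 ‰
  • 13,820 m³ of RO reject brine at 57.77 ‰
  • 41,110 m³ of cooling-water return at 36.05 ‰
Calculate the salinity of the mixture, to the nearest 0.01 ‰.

Total salt / total volume:
salt = 40,270×36.66 + 13,820×57.77 + 41,110×36.05 = 1,476,298.2 + 798,381.4 + 1,482,015.5 = 3,756,695.1
volume = 40,270 + 13,820 + 41,110 = 95,200 m³
S = 3,756,695.1 / 95,200 = 39.4611 ‰

39.46 ‰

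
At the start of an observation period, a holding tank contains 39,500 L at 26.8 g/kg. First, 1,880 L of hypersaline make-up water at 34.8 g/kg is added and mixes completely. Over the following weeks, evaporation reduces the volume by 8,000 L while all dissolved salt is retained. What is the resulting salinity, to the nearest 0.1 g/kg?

33.7 g/kg

After mixing: salt = 39,500×26.8 + 1,880×34.8 = 1,124,024; volume = 41,380 L
After evaporation: salt unchanged = 1,124,024; volume = 41,380 − 8,000 = 33,380 L
S = 1,124,024 / 33,380 = 33.6736 g/kg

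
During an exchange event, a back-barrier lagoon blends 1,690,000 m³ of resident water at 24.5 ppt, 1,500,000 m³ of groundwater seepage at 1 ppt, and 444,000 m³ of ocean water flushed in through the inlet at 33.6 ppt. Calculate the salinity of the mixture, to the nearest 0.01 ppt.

15.91 ppt

Mass of salt is conserved:
salt = 1,690,000×24.5 + 1,500,000×1 + 444,000×33.6 = 41,405,000 + 1,500,000 + 14,918,400 = 57,823,400
volume = 1,690,000 + 1,500,000 + 444,000 = 3,634,000 m³
S = 57,823,400 / 3,634,000 = 15.9118 ppt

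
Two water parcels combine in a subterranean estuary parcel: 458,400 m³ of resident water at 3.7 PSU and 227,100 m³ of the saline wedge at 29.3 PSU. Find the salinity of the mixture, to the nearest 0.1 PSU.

12.2 PSU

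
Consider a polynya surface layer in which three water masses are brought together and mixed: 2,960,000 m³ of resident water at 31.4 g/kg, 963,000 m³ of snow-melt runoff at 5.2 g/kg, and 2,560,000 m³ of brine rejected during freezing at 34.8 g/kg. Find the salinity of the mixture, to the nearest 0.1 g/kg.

28.9 g/kg

Total salt / total volume:
salt = 2,960,000×31.4 + 963,000×5.2 + 2,560,000×34.8 = 92,944,000 + 5,007,600 + 89,088,000 = 187,039,600
volume = 2,960,000 + 963,000 + 2,560,000 = 6,483,000 m³
S = 187,039,600 / 6,483,000 = 28.851 g/kg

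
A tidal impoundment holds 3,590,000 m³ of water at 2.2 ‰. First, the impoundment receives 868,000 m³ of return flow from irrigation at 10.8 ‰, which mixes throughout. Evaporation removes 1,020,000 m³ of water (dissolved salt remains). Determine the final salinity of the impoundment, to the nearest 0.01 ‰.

After mixing: salt = 3,590,000×2.2 + 868,000×10.8 = 17,272,400; volume = 4,458,000 m³
After evaporation: salt unchanged = 17,272,400; volume = 4,458,000 − 1,020,000 = 3,438,000 m³
S = 17,272,400 / 3,438,000 = 5.024 ‰

5.02 ‰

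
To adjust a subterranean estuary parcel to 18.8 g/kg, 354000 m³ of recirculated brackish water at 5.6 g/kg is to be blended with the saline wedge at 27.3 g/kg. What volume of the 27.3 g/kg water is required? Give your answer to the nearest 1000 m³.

Salt balance: 354,000×5.6 + V×27.3 = (354,000+V)×18.8
1,982,400 + 27.3V = 6,655,200 + 18.8V
4,672,800 = 8.5V
V = 549,741.18 m³

550000 m³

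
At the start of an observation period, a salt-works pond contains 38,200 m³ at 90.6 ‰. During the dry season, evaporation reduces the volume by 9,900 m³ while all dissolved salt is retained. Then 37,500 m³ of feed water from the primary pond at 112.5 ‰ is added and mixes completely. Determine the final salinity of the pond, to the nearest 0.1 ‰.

After evaporation: salt = 38,200×90.6 = 3,460,920; volume = 38,200 − 9,900 = 28,300 m³
After mixing: salt = 3,460,920 + 37,500×112.5 = 7,679,670; volume = 28,300 + 37,500 = 65,800 m³
S = 7,679,670 / 65,800 = 116.7123 ‰

116.7 ‰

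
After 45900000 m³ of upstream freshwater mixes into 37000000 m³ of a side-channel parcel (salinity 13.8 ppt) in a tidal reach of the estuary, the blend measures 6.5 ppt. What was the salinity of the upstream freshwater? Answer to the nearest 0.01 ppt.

Salt balance: 37,000,000×13.8 + 45,900,000×S = 82,900,000×6.5
510,600,000 + 45,900,000·S = 538,850,000
S = (538,850,000 − 510,600,000) / 45,900,000 = 0.6155 ppt

0.62 ppt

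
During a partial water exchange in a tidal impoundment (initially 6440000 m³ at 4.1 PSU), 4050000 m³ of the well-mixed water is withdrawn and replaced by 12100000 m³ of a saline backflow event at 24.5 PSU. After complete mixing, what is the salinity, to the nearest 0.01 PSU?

21.14 PSU

Remaining after removal: 2,390,000 m³ at 4.1 PSU (salt = 9,799,000)
After addition: salt = 9,799,000 + 12,100,000×24.5 = 306,249,000; volume = 14,490,000 m³
S = 306,249,000 / 14,490,000 = 21.1352 PSU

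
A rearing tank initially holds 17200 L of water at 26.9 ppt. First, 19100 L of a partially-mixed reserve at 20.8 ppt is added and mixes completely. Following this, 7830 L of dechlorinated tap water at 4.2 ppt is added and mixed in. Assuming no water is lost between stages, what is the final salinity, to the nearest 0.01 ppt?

20.23 ppt

Total salt / total volume:
Initial salt = 17,200×26.9 = 462,680
After stage 1: salt = 462,680 + 19,100×20.8 = 859,960; volume = 36,300 L; S = 23.69 ppt
After stage 2: salt = 859,960 + 7,830×4.2 = 892,846; volume = 44,130 L
S = 892,846 / 44,130 = 20.2322 ppt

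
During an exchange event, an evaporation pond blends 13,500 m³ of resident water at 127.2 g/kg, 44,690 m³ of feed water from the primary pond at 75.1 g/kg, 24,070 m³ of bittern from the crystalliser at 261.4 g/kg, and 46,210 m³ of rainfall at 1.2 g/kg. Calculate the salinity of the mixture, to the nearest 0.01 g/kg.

Salt balance:
salt = 13,500×127.2 + 44,690×75.1 + 24,070×261.4 + 46,210×1.2 = 1,717,200 + 3,356,219 + 6,291,898 + 55,452 = 11,420,769
volume = 13,500 + 44,690 + 24,070 + 46,210 = 128,470 m³
S = 11,420,769 / 128,470 = 88.8983 g/kg

88.90 g/kg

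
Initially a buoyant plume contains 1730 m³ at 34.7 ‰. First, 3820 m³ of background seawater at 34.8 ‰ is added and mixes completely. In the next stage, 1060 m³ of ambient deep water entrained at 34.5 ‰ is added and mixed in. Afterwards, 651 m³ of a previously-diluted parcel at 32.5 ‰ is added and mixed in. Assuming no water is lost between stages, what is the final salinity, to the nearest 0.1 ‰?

34.5 ‰

By conservation of dissolved salt,
Initial salt = 1,730×34.7 = 60,031
After stage 1: salt = 60,031 + 3,820×34.8 = 192,967; volume = 5,550 m³; S = 34.769 ‰
After stage 2: salt = 192,967 + 1,060×34.5 = 229,537; volume = 6,610 m³; S = 34.726 ‰
After stage 3: salt = 229,537 + 651×32.5 = 250,694.5; volume = 7,261 m³
S = 250,694.5 / 7,261 = 34.5262 ‰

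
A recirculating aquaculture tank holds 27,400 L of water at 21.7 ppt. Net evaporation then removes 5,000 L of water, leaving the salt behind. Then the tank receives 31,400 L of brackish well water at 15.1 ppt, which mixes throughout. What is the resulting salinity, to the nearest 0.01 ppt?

After evaporation: salt = 27,400×21.7 = 594,580; volume = 27,400 − 5,000 = 22,400 L
After mixing: salt = 594,580 + 31,400×15.1 = 1,068,720; volume = 22,400 + 31,400 = 53,800 L
S = 1,068,720 / 53,800 = 19.8647 ppt

19.86 ppt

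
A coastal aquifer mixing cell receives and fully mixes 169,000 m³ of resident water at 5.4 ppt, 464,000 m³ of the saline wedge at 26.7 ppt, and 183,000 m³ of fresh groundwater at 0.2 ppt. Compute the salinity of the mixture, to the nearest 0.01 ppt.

Weighted by volume,
salt = 169,000×5.4 + 464,000×26.7 + 183,000×0.2 = 912,600 + 12,388,800 + 36,600 = 13,338,000
volume = 169,000 + 464,000 + 183,000 = 816,000 m³
S = 13,338,000 / 816,000 = 16.3456 ppt

16.35 ppt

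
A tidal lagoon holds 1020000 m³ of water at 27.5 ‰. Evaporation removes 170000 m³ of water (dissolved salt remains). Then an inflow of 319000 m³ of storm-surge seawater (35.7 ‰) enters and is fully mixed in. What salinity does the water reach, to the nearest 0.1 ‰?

33.7 ‰

After evaporation: salt = 1,020,000×27.5 = 28,050,000; volume = 1,020,000 − 170,000 = 850,000 m³
After mixing: salt = 28,050,000 + 319,000×35.7 = 39,438,300; volume = 850,000 + 319,000 = 1,169,000 m³
S = 39,438,300 / 1,169,000 = 33.7368 ‰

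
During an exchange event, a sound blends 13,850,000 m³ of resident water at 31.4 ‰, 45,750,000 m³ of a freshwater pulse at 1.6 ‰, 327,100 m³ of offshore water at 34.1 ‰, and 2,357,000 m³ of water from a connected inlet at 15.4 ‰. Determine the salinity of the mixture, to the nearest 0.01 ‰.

Mass of salt is conserved:
salt = 13,850,000×31.4 + 45,750,000×1.6 + 327,100×34.1 + 2,357,000×15.4 = 434,890,000 + 73,200,000 + 11,154,110 + 36,297,800 = 555,541,910
volume = 13,850,000 + 45,750,000 + 327,100 + 2,357,000 = 62,284,100 m³
S = 555,541,910 / 62,284,100 = 8.9195 ‰

8.92 ‰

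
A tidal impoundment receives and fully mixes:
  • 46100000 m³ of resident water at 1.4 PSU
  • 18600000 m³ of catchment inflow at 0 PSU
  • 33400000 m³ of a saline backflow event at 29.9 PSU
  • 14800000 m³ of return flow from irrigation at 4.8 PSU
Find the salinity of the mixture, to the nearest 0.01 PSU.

10.05 PSU

Salt balance:
salt = 46,100,000×1.4 + 18,600,000×0 + 33,400,000×29.9 + 14,800,000×4.8 = 64,540,000 + 0 + 998,660,000 + 71,040,000 = 1,134,240,000
volume = 46,100,000 + 18,600,000 + 33,400,000 + 14,800,000 = 112,900,000 m³
S = 1,134,240,000 / 112,900,000 = 10.0464 PSU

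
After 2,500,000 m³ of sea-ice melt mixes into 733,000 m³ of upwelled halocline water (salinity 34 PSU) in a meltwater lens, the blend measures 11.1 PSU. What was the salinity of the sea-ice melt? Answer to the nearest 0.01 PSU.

Salt balance: 733,000×34 + 2,500,000×S = 3,233,000×11.1
24,922,000 + 2,500,000·S = 35,886,300
S = (35,886,300 − 24,922,000) / 2,500,000 = 4.3857 PSU

4.39 PSU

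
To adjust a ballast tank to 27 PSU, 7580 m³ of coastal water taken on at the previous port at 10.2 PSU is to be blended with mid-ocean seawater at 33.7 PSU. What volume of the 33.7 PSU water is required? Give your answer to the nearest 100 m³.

19000 m³

Salt balance: 7,580×10.2 + V×33.7 = (7,580+V)×27
77,316 + 33.7V = 204,660 + 27V
127,344 = 6.7V
V = 19,006.57 m³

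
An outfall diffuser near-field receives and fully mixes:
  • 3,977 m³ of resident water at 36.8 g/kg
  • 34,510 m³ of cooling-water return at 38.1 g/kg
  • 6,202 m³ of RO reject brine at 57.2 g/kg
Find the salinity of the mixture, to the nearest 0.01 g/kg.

By conservation of dissolved salt,
salt = 3,977×36.8 + 34,510×38.1 + 6,202×57.2 = 146,353.6 + 1,314,831 + 354,754.4 = 1,815,939
volume = 3,977 + 34,510 + 6,202 = 44,689 m³
S = 1,815,939 / 44,689 = 40.635 g/kg

40.64 g/kg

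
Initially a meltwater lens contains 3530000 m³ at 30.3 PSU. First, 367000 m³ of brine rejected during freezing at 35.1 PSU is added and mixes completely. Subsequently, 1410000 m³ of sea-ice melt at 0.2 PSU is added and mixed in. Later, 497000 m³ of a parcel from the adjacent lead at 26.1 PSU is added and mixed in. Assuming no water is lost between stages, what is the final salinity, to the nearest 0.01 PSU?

22.93 PSU

Total salt / total volume:
Initial salt = 3,530,000×30.3 = 106,959,000
After stage 1: salt = 106,959,000 + 367,000×35.1 = 119,840,700; volume = 3,897,000 m³; S = 30.752 PSU
After stage 2: salt = 119,840,700 + 1,410,000×0.2 = 120,122,700; volume = 5,307,000 m³; S = 22.635 PSU
After stage 3: salt = 120,122,700 + 497,000×26.1 = 133,094,400; volume = 5,804,000 m³
S = 133,094,400 / 5,804,000 = 22.9315 PSU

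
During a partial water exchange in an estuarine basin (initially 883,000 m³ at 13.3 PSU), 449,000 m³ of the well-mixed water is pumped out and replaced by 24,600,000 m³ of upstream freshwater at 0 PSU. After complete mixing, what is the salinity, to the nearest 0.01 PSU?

Remaining after removal: 434,000 m³ at 13.3 PSU (salt = 5,772,200)
After addition: salt = 5,772,200 + 24,600,000×0 = 5,772,200; volume = 25,034,000 m³
S = 5,772,200 / 25,034,000 = 0.2306 PSU

0.23 PSU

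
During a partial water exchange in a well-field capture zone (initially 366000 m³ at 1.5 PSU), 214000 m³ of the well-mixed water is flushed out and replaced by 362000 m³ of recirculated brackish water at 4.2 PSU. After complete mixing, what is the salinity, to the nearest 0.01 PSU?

Remaining after removal: 152,000 m³ at 1.5 PSU (salt = 228,000)
After addition: salt = 228,000 + 362,000×4.2 = 1,748,400; volume = 514,000 m³
S = 1,748,400 / 514,000 = 3.4016 PSU

3.40 PSU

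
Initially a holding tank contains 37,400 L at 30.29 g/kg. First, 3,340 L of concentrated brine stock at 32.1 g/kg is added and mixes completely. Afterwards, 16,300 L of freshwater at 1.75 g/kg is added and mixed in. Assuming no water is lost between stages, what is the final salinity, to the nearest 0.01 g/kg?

Conserving salt mass:
Initial salt = 37,400×30.29 = 1,132,846
After stage 1: salt = 1,132,846 + 3,340×32.1 = 1,240,060; volume = 40,740 L; S = 30.438 g/kg
After stage 2: salt = 1,240,060 + 16,300×1.75 = 1,268,585; volume = 57,040 L
S = 1,268,585 / 57,040 = 22.2403 g/kg

22.24 g/kg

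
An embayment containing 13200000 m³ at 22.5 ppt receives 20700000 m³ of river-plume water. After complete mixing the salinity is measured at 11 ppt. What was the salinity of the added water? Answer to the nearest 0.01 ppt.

3.67 ppt

Salt balance: 13,200,000×22.5 + 20,700,000×S = 33,900,000×11
297,000,000 + 20,700,000·S = 372,900,000
S = (372,900,000 − 297,000,000) / 20,700,000 = 3.6667 ppt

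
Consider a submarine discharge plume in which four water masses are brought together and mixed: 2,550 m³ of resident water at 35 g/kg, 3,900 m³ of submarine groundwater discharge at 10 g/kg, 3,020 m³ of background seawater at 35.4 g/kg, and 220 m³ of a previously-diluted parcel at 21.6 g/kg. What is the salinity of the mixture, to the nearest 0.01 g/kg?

By conservation of dissolved salt,
salt = 2,550×35 + 3,900×10 + 3,020×35.4 + 220×21.6 = 89,250 + 39,000 + 106,908 + 4,752 = 239,910
volume = 2,550 + 3,900 + 3,020 + 220 = 9,690 m³
S = 239,910 / 9,690 = 24.7585 g/kg

24.76 g/kg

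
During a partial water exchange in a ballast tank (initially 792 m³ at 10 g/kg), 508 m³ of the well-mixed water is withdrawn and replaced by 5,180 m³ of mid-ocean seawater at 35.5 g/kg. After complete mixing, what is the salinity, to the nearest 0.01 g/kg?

Remaining after removal: 284 m³ at 10 g/kg (salt = 2,840)
After addition: salt = 2,840 + 5,180×35.5 = 186,730; volume = 5,464 m³
S = 186,730 / 5,464 = 34.1746 g/kg

34.17 g/kg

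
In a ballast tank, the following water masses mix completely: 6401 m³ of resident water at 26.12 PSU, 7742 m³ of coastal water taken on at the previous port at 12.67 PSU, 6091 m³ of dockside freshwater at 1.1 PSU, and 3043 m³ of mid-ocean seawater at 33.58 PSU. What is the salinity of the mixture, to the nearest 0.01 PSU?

16.07 PSU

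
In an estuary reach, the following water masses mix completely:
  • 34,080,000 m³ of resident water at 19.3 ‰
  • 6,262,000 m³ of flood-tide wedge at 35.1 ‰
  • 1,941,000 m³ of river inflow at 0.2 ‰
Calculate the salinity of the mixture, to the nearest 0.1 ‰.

Total salt / total volume:
salt = 34,080,000×19.3 + 6,262,000×35.1 + 1,941,000×0.2 = 657,744,000 + 219,796,200 + 388,200 = 877,928,400
volume = 34,080,000 + 6,262,000 + 1,941,000 = 42,283,000 m³
S = 877,928,400 / 42,283,000 = 20.763 ‰

20.8 ‰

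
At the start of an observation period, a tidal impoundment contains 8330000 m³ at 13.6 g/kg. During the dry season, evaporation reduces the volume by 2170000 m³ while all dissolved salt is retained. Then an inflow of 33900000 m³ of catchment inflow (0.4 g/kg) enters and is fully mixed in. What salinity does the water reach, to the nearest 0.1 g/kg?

After evaporation: salt = 8,330,000×13.6 = 113,288,000; volume = 8,330,000 − 2,170,000 = 6,160,000 m³
After mixing: salt = 113,288,000 + 33,900,000×0.4 = 126,848,000; volume = 6,160,000 + 33,900,000 = 40,060,000 m³
S = 126,848,000 / 40,060,000 = 3.1665 g/kg

3.2 g/kg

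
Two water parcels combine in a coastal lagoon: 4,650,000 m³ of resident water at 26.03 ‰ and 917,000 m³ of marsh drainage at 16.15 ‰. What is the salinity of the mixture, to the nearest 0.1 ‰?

24.4 ‰

Total salt / total volume:
salt = 4,650,000×26.03 + 917,000×16.15 = 121,039,500 + 14,809,550 = 135,849,050
volume = 4,650,000 + 917,000 = 5,567,000 m³
S = 135,849,050 / 5,567,000 = 24.403 ‰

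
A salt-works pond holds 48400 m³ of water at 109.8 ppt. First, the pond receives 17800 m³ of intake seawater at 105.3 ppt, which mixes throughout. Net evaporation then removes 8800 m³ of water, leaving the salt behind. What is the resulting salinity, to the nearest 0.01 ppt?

125.24 ppt

After mixing: salt = 48,400×109.8 + 17,800×105.3 = 7,188,660; volume = 66,200 m³
After evaporation: salt unchanged = 7,188,660; volume = 66,200 − 8,800 = 57,400 m³
S = 7,188,660 / 57,400 = 125.238 ppt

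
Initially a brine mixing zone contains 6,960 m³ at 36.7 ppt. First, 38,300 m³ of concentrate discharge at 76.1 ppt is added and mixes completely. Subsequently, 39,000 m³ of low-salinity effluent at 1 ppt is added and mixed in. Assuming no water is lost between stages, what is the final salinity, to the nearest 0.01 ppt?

38.09 ppt

Weighted by volume,
Initial salt = 6,960×36.7 = 255,432
After stage 1: salt = 255,432 + 38,300×76.1 = 3,170,062; volume = 45,260 m³; S = 70.041 ppt
After stage 2: salt = 3,170,062 + 39,000×1 = 3,209,062; volume = 84,260 m³
S = 3,209,062 / 84,260 = 38.0852 ppt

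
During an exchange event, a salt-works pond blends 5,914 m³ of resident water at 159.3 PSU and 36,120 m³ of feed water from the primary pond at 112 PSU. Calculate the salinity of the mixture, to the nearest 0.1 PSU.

118.7 PSU

Conserving salt mass:
salt = 5,914×159.3 + 36,120×112 = 942,100.2 + 4,045,440 = 4,987,540.2
volume = 5,914 + 36,120 = 42,034 m³
S = 4,987,540.2 / 42,034 = 118.655 PSU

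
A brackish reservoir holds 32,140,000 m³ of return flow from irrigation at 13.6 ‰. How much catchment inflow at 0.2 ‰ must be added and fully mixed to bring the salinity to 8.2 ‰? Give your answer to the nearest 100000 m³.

21700000 m³

Salt balance: 32,140,000×13.6 + V×0.2 = (32,140,000+V)×8.2
437,104,000 + 0.2V = 263,548,000 + 8.2V
173,556,000 = 8V
V = 21,694,500 m³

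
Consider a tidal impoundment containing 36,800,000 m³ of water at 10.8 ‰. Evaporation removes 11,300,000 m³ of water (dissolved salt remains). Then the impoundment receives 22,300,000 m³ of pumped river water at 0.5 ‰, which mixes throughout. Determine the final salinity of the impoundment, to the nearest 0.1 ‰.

8.5 ‰

After evaporation: salt = 36,800,000×10.8 = 397,440,000; volume = 36,800,000 − 11,300,000 = 25,500,000 m³
After mixing: salt = 397,440,000 + 22,300,000×0.5 = 408,590,000; volume = 25,500,000 + 22,300,000 = 47,800,000 m³
S = 408,590,000 / 47,800,000 = 8.5479 ‰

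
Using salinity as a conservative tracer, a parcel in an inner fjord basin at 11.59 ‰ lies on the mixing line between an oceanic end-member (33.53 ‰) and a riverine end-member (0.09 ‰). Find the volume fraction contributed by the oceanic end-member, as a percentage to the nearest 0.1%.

34.4%

Let g be the oceanic fraction. Salt balance per unit volume:
g×33.53 + (1−g)×0.09 = 11.59
g = (11.59 − 0.09) / (33.53 − 0.09) = 11.5/33.44 = 0.3439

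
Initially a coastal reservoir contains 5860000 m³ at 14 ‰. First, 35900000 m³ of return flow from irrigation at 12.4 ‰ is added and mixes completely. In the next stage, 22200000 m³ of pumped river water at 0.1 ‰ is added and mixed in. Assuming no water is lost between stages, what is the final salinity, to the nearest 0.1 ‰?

8.3 ‰

Total salt / total volume:
Initial salt = 5,860,000×14 = 82,040,000
After stage 1: salt = 82,040,000 + 35,900,000×12.4 = 527,200,000; volume = 41,760,000 m³; S = 12.625 ‰
After stage 2: salt = 527,200,000 + 22,200,000×0.1 = 529,420,000; volume = 63,960,000 m³
S = 529,420,000 / 63,960,000 = 8.2774 ‰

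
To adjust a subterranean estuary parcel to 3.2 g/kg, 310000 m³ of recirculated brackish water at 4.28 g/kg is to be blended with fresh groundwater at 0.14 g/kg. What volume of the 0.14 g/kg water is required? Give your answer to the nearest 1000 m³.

109000 m³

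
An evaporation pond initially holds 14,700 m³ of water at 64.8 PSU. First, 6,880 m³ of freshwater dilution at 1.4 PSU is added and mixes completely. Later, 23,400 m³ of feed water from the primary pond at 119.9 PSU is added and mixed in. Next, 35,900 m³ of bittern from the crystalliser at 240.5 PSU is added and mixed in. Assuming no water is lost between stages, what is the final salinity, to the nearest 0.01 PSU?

Weighted by volume,
Initial salt = 14,700×64.8 = 952,560
After stage 1: salt = 952,560 + 6,880×1.4 = 962,192; volume = 21,580 m³; S = 44.587 PSU
After stage 2: salt = 962,192 + 23,400×119.9 = 3,767,852; volume = 44,980 m³; S = 83.767 PSU
After stage 3: salt = 3,767,852 + 35,900×240.5 = 12,401,802; volume = 80,880 m³
S = 12,401,802 / 80,880 = 153.3358 PSU

153.34 PSU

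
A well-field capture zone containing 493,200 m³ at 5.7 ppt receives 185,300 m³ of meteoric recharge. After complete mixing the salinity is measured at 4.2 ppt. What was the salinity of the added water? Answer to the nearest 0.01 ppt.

0.21 ppt

Salt balance: 493,200×5.7 + 185,300×S = 678,500×4.2
2,811,240 + 185,300·S = 2,849,700
S = (2,849,700 − 2,811,240) / 185,300 = 0.2076 ppt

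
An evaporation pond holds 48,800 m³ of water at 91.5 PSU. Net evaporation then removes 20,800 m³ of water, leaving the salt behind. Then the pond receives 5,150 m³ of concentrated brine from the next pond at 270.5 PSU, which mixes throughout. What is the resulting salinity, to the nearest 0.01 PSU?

After evaporation: salt = 48,800×91.5 = 4,465,200; volume = 48,800 − 20,800 = 28,000 m³
After mixing: salt = 4,465,200 + 5,150×270.5 = 5,858,275; volume = 28,000 + 5,150 = 33,150 m³
S = 5,858,275 / 33,150 = 176.7202 PSU

176.72 PSU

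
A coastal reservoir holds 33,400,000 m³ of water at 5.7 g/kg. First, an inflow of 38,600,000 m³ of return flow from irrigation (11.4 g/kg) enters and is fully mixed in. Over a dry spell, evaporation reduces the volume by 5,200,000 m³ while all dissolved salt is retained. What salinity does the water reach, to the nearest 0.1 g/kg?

9.4 g/kg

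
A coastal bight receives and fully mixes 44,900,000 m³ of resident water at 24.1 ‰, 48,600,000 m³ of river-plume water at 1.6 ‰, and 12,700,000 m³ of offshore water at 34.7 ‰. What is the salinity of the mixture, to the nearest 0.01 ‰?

Salt balance:
salt = 44,900,000×24.1 + 48,600,000×1.6 + 12,700,000×34.7 = 1,082,090,000 + 77,760,000 + 440,690,000 = 1,600,540,000
volume = 44,900,000 + 48,600,000 + 12,700,000 = 106,200,000 m³
S = 1,600,540,000 / 106,200,000 = 15.071 ‰

15.07 ‰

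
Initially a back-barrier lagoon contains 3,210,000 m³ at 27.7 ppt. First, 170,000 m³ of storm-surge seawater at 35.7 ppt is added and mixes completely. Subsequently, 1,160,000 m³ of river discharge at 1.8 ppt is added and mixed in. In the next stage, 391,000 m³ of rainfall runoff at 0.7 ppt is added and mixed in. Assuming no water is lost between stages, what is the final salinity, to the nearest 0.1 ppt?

Total salt / total volume:
Initial salt = 3,210,000×27.7 = 88,917,000
After stage 1: salt = 88,917,000 + 170,000×35.7 = 94,986,000; volume = 3,380,000 m³; S = 28.102 ppt
After stage 2: salt = 94,986,000 + 1,160,000×1.8 = 97,074,000; volume = 4,540,000 m³; S = 21.382 ppt
After stage 3: salt = 97,074,000 + 391,000×0.7 = 97,347,700; volume = 4,931,000 m³
S = 97,347,700 / 4,931,000 = 19.742 ppt

19.7 ppt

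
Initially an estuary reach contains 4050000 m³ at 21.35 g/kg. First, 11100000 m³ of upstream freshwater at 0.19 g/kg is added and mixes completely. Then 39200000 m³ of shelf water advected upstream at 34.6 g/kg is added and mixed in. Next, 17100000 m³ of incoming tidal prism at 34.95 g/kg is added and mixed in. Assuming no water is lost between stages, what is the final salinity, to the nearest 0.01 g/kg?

28.59 g/kg

Mass of salt is conserved:
Initial salt = 4,050,000×21.35 = 86,467,500
After stage 1: salt = 86,467,500 + 11,100,000×0.19 = 88,576,500; volume = 15,150,000 m³; S = 5.847 g/kg
After stage 2: salt = 88,576,500 + 39,200,000×34.6 = 1,444,896,500; volume = 54,350,000 m³; S = 26.585 g/kg
After stage 3: salt = 1,444,896,500 + 17,100,000×34.95 = 2,042,541,500; volume = 71,450,000 m³
S = 2,042,541,500 / 71,450,000 = 28.587 g/kg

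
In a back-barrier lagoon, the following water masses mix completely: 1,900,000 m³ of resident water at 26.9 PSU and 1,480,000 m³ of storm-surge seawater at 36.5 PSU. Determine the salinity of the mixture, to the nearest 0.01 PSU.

31.10 PSU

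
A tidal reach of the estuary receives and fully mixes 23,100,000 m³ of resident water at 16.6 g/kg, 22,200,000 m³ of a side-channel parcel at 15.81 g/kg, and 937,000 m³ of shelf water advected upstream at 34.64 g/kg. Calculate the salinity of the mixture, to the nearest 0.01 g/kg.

16.59 g/kg

Salt balance:
salt = 23,100,000×16.6 + 22,200,000×15.81 + 937,000×34.64 = 383,460,000 + 350,982,000 + 32,457,680 = 766,899,680
volume = 23,100,000 + 22,200,000 + 937,000 = 46,237,000 m³
S = 766,899,680 / 46,237,000 = 16.5863 g/kg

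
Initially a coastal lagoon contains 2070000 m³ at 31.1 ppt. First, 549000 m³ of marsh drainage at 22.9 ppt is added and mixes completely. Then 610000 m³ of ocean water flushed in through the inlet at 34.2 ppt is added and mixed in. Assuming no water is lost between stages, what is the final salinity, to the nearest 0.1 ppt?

Weighted by volume,
Initial salt = 2,070,000×31.1 = 64,377,000
After stage 1: salt = 64,377,000 + 549,000×22.9 = 76,949,100; volume = 2,619,000 m³; S = 29.381 ppt
After stage 2: salt = 76,949,100 + 610,000×34.2 = 97,811,100; volume = 3,229,000 m³
S = 97,811,100 / 3,229,000 = 30.2915 ppt

30.3 ppt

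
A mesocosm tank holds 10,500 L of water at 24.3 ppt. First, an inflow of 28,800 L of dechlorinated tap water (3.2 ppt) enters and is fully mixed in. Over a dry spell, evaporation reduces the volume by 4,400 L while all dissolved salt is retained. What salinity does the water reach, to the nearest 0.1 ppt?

10.0 ppt

After mixing: salt = 10,500×24.3 + 28,800×3.2 = 347,310; volume = 39,300 L
After evaporation: salt unchanged = 347,310; volume = 39,300 − 4,400 = 34,900 L
S = 347,310 / 34,900 = 9.9516 ppt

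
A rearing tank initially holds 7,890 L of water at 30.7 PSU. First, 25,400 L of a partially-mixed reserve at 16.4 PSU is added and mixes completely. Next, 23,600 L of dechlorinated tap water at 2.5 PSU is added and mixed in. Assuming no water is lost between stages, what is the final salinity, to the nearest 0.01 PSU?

12.62 PSU

By conservation of dissolved salt,
Initial salt = 7,890×30.7 = 242,223
After stage 1: salt = 242,223 + 25,400×16.4 = 658,783; volume = 33,290 L; S = 19.789 PSU
After stage 2: salt = 658,783 + 23,600×2.5 = 717,783; volume = 56,890 L
S = 717,783 / 56,890 = 12.617 PSU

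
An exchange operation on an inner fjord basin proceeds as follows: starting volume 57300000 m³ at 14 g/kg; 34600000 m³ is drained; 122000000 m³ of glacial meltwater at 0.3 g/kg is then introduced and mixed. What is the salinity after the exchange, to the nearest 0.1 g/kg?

2.4 g/kg

Remaining after removal: 22,700,000 m³ at 14 g/kg (salt = 317,800,000)
After addition: salt = 317,800,000 + 122,000,000×0.3 = 354,400,000; volume = 144,700,000 m³
S = 354,400,000 / 144,700,000 = 2.4492 g/kg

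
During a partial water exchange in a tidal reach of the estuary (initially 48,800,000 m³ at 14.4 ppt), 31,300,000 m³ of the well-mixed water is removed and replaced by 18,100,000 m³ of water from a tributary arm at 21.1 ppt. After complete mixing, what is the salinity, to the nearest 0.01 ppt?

Remaining after removal: 17,500,000 m³ at 14.4 ppt (salt = 252,000,000)
After addition: salt = 252,000,000 + 18,100,000×21.1 = 633,910,000; volume = 35,600,000 m³
S = 633,910,000 / 35,600,000 = 17.8065 ppt

17.81 ppt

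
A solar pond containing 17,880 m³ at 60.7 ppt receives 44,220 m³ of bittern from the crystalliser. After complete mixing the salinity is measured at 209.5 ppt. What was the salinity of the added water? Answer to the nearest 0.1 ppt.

269.7 ppt

Salt balance: 17,880×60.7 + 44,220×S = 62,100×209.5
1,085,316 + 44,220·S = 13,009,950
S = (13,009,950 − 1,085,316) / 44,220 = 269.6661 ppt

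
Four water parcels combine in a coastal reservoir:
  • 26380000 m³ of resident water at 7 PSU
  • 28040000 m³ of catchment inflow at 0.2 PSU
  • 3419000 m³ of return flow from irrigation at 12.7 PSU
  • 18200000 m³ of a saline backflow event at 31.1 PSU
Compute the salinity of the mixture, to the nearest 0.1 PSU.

10.5 PSU

Mass of salt is conserved:
salt = 26,380,000×7 + 28,040,000×0.2 + 3,419,000×12.7 + 18,200,000×31.1 = 184,660,000 + 5,608,000 + 43,421,300 + 566,020,000 = 799,709,300
volume = 26,380,000 + 28,040,000 + 3,419,000 + 18,200,000 = 76,039,000 m³
S = 799,709,300 / 76,039,000 = 10.517 PSU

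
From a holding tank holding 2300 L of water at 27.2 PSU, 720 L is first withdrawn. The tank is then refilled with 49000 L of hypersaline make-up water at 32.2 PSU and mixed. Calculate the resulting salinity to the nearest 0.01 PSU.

32.04 PSU

Remaining after removal: 1,580 L at 27.2 PSU (salt = 42,976)
After addition: salt = 42,976 + 49,000×32.2 = 1,620,776; volume = 50,580 L
S = 1,620,776 / 50,580 = 32.0438 PSU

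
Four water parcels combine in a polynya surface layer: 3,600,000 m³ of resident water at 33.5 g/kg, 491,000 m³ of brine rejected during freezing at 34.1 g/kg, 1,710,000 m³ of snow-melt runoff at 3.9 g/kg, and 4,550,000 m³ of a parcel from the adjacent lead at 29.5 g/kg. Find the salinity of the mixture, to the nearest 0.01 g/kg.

26.88 g/kg

Conserving salt mass:
salt = 3,600,000×33.5 + 491,000×34.1 + 1,710,000×3.9 + 4,550,000×29.5 = 120,600,000 + 16,743,100 + 6,669,000 + 134,225,000 = 278,237,100
volume = 3,600,000 + 491,000 + 1,710,000 + 4,550,000 = 10,351,000 m³
S = 278,237,100 / 10,351,000 = 26.8802 g/kg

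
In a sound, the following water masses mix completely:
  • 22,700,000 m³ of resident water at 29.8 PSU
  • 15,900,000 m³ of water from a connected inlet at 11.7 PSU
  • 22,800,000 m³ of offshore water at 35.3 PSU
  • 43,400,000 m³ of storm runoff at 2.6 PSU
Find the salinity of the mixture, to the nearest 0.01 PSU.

16.99 PSU

By conservation of dissolved salt,
salt = 22,700,000×29.8 + 15,900,000×11.7 + 22,800,000×35.3 + 43,400,000×2.6 = 676,460,000 + 186,030,000 + 804,840,000 + 112,840,000 = 1,780,170,000
volume = 22,700,000 + 15,900,000 + 22,800,000 + 43,400,000 = 104,800,000 m³
S = 1,780,170,000 / 104,800,000 = 16.9864 PSU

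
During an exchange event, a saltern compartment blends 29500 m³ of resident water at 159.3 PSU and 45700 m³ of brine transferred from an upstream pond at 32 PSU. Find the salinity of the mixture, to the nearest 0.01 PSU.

Total salt / total volume:
salt = 29,500×159.3 + 45,700×32 = 4,699,350 + 1,462,400 = 6,161,750
volume = 29,500 + 45,700 = 75,200 m³
S = 6,161,750 / 75,200 = 81.9382 PSU

81.94 PSU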